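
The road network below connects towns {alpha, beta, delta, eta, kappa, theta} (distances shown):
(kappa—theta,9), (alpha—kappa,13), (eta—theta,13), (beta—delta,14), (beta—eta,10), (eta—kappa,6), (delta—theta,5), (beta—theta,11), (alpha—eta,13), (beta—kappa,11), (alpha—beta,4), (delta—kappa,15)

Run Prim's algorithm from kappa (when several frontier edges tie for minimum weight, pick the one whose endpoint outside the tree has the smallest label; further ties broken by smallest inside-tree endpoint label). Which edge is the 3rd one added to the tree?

delta-theta

Prim, starting at kappa.
Step 1: frontier [eta—kappa 6, kappa—theta 9, beta—kappa 11, alpha—kappa 13, delta—kappa 15] → take eta—kappa (6); add eta.
Step 2: frontier [beta—eta 10, alpha—eta 13, eta—theta 13, kappa—theta 9, beta—kappa 11, alpha—kappa 13, delta—kappa 15] → take kappa—theta (9); add theta.
Step 3: frontier [beta—eta 10, alpha—eta 13, beta—kappa 11, alpha—kappa 13, delta—kappa 15, delta—theta 5, beta—theta 11] → take delta—theta (5); add delta.
Step 4: frontier [beta—delta 14, beta—eta 10, alpha—eta 13, beta—kappa 11, alpha—kappa 13, beta—theta 11] → take beta—eta (10); add beta.
Step 5: frontier [alpha—beta 4, alpha—eta 13, alpha—kappa 13] → take alpha—beta (4); add alpha.
The 3rd edge added is delta—theta.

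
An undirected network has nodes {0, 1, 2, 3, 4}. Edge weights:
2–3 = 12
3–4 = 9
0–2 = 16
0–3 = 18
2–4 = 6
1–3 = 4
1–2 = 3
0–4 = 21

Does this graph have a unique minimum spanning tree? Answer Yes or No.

Kruskal: consider edges lightest-first.
1–2 (3): add — endpoints in different components.
1–3 (4): add — endpoints in different components.
2–4 (6): add — endpoints in different components.
3–4 (9): skip — 3 and 4 already connected.
2–3 (12): skip — 2 and 3 already connected.
0–2 (16): add — endpoints in different components.
Every non-tree edge has weight strictly greater than the heaviest edge on the tree path between its endpoints, so the MST is unique.

Yes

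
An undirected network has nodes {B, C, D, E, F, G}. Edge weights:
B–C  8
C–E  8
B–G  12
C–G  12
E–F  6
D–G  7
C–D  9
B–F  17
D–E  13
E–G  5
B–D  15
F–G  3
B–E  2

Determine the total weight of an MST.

25

Prim's algorithm from C:
Step 1: cheapest edge leaving the tree is B–C (8); add B.
Step 2: cheapest edge leaving the tree is B–E (2); add E.
Step 3: cheapest edge leaving the tree is E–G (5); add G.
Step 4: cheapest edge leaving the tree is F–G (3); add F.
Step 5: cheapest edge leaving the tree is D–G (7); add D.
MST edges: B–C, B–E, E–G, F–G, D–G; total weight 8+2+5+3+7 = 25.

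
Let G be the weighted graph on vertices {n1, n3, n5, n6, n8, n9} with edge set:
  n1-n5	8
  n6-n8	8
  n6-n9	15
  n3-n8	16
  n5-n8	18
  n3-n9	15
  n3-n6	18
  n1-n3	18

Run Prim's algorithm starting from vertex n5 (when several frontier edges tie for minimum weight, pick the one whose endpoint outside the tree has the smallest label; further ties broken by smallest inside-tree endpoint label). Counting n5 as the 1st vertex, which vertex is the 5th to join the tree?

Grow the tree from n5 using Prim:
Step 1: frontier [n1-n5 8, n5-n8 18] → take n1-n5 (8); add n1.
Step 2: frontier [n1-n3 18, n5-n8 18] → take n1-n3 (18); add n3.
Step 3: frontier [n3-n9 15, n3-n8 16, n3-n6 18, n5-n8 18] → take n3-n9 (15); add n9.
Step 4: frontier [n3-n8 16, n3-n6 18, n5-n8 18, n6-n9 15] → take n6-n9 (15); add n6.
Step 5: frontier [n3-n8 16, n5-n8 18, n6-n8 8] → take n6-n8 (8); add n8.
Vertex order: n5, n1, n3, n9, n6, n8. The 5th vertex is n6.

n6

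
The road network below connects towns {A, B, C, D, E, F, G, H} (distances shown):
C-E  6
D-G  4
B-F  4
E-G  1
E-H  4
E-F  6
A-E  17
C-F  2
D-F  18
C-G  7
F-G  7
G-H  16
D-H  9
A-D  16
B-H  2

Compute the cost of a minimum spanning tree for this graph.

33

Sort edges by weight, then run Kruskal:
E-G (1): add — endpoints in different components.
B-H (2): add — endpoints in different components.
C-F (2): add — endpoints in different components.
B-F (4): add — endpoints in different components.
D-G (4): add — endpoints in different components.
E-H (4): add — endpoints in different components.
C-E (6): skip — C and E already connected.
E-F (6): skip — E and F already connected.
C-G (7): skip — C and G already connected.
F-G (7): skip — F and G already connected.
D-H (9): skip — D and H already connected.
A-D (16): add — endpoints in different components.
MST edges: E-G, B-H, C-F, B-F, D-G, E-H, A-D; total weight 1+2+2+4+4+4+16 = 33.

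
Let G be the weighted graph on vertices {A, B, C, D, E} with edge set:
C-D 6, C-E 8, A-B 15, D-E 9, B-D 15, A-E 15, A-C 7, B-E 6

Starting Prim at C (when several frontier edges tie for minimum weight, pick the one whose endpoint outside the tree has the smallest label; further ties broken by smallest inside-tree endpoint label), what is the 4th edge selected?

Prim, starting at C.
Step 1: frontier [C-D 6, A-C 7, C-E 8] → take C-D (6); add D.
Step 2: frontier [A-C 7, C-E 8, D-E 9, B-D 15] → take A-C (7); add A.
Step 3: frontier [A-B 15, A-E 15, C-E 8, D-E 9, B-D 15] → take C-E (8); add E.
Step 4: frontier [A-B 15, B-D 15, B-E 6] → take B-E (6); add B.
The 4th edge added is B-E.

B-E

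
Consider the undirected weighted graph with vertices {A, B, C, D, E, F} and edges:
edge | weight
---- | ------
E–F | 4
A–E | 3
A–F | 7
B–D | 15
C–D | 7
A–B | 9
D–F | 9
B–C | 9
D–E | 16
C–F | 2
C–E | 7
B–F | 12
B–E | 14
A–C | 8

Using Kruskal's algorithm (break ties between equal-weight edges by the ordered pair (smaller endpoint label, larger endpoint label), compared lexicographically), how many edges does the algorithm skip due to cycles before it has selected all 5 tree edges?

3

Sort edges by weight, then run Kruskal:
C–F (2): add — endpoints in different components.
A–E (3): add — endpoints in different components.
E–F (4): add — endpoints in different components.
A–F (7): skip — A and F already connected.
C–D (7): add — endpoints in different components.
C–E (7): skip — C and E already connected.
A–C (8): skip — A and C already connected.
A–B (9): add — endpoints in different components.
Edges rejected before the tree was complete: 3.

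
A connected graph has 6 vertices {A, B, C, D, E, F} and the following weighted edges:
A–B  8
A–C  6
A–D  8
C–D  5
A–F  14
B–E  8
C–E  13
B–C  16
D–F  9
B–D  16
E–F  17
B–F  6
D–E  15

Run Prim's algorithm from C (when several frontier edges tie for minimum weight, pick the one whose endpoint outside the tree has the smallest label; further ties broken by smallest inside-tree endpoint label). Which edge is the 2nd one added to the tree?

A-C

Grow the tree from C using Prim:
Step 1: cheapest edge leaving the tree is C–D (5); add D.
Step 2: cheapest edge leaving the tree is A–C (6); add A.
Step 3: cheapest edge leaving the tree is A–B (8); add B.
Step 4: cheapest edge leaving the tree is B–F (6); add F.
Step 5: cheapest edge leaving the tree is B–E (8); add E.
The 2nd edge added is A–C.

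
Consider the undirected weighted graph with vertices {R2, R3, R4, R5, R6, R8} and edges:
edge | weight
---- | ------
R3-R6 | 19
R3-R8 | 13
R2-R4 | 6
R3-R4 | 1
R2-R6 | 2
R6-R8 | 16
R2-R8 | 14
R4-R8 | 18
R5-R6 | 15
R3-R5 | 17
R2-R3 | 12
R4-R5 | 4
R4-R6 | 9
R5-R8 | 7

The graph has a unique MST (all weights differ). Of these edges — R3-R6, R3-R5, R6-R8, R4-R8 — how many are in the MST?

Sort edges by weight, then run Kruskal:
R3-R4 (1): add — endpoints in different components.
R2-R6 (2): add — endpoints in different components.
R4-R5 (4): add — endpoints in different components.
R2-R4 (6): add — endpoints in different components.
R5-R8 (7): add — endpoints in different components.
MST edge set: {R3-R4, R2-R6, R4-R5, R2-R4, R5-R8}.
Of the listed edges, {} are in the MST → 0.

0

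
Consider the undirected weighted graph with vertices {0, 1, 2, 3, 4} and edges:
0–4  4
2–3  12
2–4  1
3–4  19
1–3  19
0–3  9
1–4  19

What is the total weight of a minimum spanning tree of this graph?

33

Prim's algorithm from 1:
Step 1: cheapest edge leaving the tree is 1–3 (19); add 3.
Step 2: cheapest edge leaving the tree is 0–3 (9); add 0.
Step 3: cheapest edge leaving the tree is 0–4 (4); add 4.
Step 4: cheapest edge leaving the tree is 2–4 (1); add 2.
MST edges: 1–3, 0–3, 0–4, 2–4; total weight 19+9+4+1 = 33.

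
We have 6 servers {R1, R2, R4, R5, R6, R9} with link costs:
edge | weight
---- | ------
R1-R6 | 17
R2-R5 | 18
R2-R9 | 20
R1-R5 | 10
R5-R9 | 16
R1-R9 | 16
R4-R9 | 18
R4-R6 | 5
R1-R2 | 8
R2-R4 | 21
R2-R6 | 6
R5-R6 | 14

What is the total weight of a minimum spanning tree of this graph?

45

Prim's algorithm from R1:
Step 1: cheapest edge leaving the tree is R1-R2 (8); add R2.
Step 2: cheapest edge leaving the tree is R2-R6 (6); add R6.
Step 3: cheapest edge leaving the tree is R4-R6 (5); add R4.
Step 4: cheapest edge leaving the tree is R1-R5 (10); add R5.
Step 5: cheapest edge leaving the tree is R1-R9 (16); add R9.
MST edges: R1-R2, R2-R6, R4-R6, R1-R5, R1-R9; total weight 8+6+5+10+16 = 45.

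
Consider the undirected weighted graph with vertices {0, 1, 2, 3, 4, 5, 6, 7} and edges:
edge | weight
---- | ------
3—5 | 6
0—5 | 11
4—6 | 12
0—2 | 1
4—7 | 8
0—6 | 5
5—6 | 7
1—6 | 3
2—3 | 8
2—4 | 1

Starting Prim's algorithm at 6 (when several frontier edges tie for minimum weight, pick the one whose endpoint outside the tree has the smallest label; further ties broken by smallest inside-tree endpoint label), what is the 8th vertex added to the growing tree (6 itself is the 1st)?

7

Grow the tree from 6 using Prim:
Step 1: frontier [1—6 3, 0—6 5, 5—6 7, 4—6 12] → take 1—6 (3); add 1.
Step 2: frontier [0—6 5, 5—6 7, 4—6 12] → take 0—6 (5); add 0.
Step 3: frontier [0—2 1, 0—5 11, 5—6 7, 4—6 12] → take 0—2 (1); add 2.
Step 4: frontier [0—5 11, 2—4 1, 2—3 8, 5—6 7, 4—6 12] → take 2—4 (1); add 4.
Step 5: frontier [0—5 11, 2—3 8, 4—7 8, 5—6 7] → take 5—6 (7); add 5.
Step 6: frontier [2—3 8, 4—7 8, 3—5 6] → take 3—5 (6); add 3.
Step 7: frontier [4—7 8] → take 4—7 (8); add 7.
Vertex order: 6, 1, 0, 2, 4, 5, 3, 7. The 8th vertex is 7.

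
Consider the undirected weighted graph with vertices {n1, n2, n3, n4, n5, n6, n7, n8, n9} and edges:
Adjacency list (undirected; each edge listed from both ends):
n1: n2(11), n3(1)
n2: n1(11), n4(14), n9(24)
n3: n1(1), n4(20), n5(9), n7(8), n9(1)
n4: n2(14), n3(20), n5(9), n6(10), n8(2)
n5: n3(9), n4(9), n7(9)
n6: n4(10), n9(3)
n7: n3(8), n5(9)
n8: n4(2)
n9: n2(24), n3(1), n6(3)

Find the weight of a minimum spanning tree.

Prim, starting at n2.
Step 1: cheapest edge leaving the tree is n1—n2 (11); add n1.
Step 2: cheapest edge leaving the tree is n1—n3 (1); add n3.
Step 3: cheapest edge leaving the tree is n3—n9 (1); add n9.
Step 4: cheapest edge leaving the tree is n6—n9 (3); add n6.
Step 5: cheapest edge leaving the tree is n3—n7 (8); add n7.
Step 6: cheapest edge leaving the tree is n3—n5 (9); add n5.
Step 7: cheapest edge leaving the tree is n4—n5 (9); add n4.
Step 8: cheapest edge leaving the tree is n4—n8 (2); add n8.
MST edges: n1—n2, n1—n3, n3—n9, n6—n9, n3—n7, n3—n5, n4—n5, n4—n8; total weight 11+1+1+3+8+9+9+2 = 44.

44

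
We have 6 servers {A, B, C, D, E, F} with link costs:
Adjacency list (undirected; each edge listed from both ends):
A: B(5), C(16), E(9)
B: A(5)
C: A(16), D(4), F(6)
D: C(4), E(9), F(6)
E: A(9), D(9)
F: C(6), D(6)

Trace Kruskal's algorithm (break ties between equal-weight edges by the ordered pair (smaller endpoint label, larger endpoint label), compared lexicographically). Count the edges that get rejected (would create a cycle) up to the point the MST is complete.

1

Kruskal's algorithm — process edges by increasing weight (ties by edge label):
C–D (4): add — endpoints in different components.
A–B (5): add — endpoints in different components.
C–F (6): add — endpoints in different components.
D–F (6): skip — D and F already connected.
A–E (9): add — endpoints in different components.
D–E (9): add — endpoints in different components.
Edges rejected before the tree was complete: 1.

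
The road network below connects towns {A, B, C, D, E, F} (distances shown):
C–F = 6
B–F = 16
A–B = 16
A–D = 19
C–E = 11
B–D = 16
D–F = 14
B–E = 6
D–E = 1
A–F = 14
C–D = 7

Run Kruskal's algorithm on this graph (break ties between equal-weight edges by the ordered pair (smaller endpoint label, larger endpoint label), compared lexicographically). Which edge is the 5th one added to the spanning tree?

A-F

Kruskal: consider edges lightest-first.
D–E (1): add — endpoints in different components.
B–E (6): add — endpoints in different components.
C–F (6): add — endpoints in different components.
C–D (7): add — endpoints in different components.
C–E (11): skip — C and E already connected.
A–F (14): add — endpoints in different components.
The 5th edge added is A–F.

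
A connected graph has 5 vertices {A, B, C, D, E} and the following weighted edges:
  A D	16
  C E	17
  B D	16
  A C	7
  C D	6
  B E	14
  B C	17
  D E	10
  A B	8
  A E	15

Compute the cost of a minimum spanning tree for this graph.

Prim's algorithm from B:
Step 1: cheapest edge leaving the tree is A B (8); add A.
Step 2: cheapest edge leaving the tree is A C (7); add C.
Step 3: cheapest edge leaving the tree is C D (6); add D.
Step 4: cheapest edge leaving the tree is D E (10); add E.
MST edges: A B, A C, C D, D E; total weight 8+7+6+10 = 31.

31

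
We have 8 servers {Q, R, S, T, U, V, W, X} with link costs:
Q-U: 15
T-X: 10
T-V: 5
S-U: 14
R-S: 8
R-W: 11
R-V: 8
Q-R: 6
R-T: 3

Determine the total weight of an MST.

Prim, starting at X.
Step 1: cheapest edge leaving the tree is T-X (10); add T.
Step 2: cheapest edge leaving the tree is R-T (3); add R.
Step 3: cheapest edge leaving the tree is T-V (5); add V.
Step 4: cheapest edge leaving the tree is Q-R (6); add Q.
Step 5: cheapest edge leaving the tree is R-S (8); add S.
Step 6: cheapest edge leaving the tree is R-W (11); add W.
Step 7: cheapest edge leaving the tree is S-U (14); add U.
MST edges: T-X, R-T, T-V, Q-R, R-S, R-W, S-U; total weight 10+3+5+6+8+11+14 = 57.

57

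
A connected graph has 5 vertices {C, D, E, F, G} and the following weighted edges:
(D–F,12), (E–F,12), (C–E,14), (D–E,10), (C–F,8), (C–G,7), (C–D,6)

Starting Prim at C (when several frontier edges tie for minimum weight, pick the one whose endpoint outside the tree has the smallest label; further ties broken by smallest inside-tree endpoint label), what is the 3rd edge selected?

Prim's algorithm from C:
Step 1: cheapest edge leaving the tree is C–D (6); add D.
Step 2: cheapest edge leaving the tree is C–G (7); add G.
Step 3: cheapest edge leaving the tree is C–F (8); add F.
Step 4: cheapest edge leaving the tree is D–E (10); add E.
The 3rd edge added is C–F.

C-F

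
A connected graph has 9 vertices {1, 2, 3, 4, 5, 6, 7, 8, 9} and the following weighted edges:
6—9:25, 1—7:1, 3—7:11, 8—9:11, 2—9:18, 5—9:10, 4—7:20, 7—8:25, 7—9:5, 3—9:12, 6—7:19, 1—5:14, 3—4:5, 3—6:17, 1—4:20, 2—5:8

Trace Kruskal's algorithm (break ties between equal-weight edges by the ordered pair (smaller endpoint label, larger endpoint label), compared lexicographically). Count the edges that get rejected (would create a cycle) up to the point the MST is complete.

2

Kruskal: consider edges lightest-first.
1—7 (1): add — endpoints in different components.
3—4 (5): add — endpoints in different components.
7—9 (5): add — endpoints in different components.
2—5 (8): add — endpoints in different components.
5—9 (10): add — endpoints in different components.
3—7 (11): add — endpoints in different components.
8—9 (11): add — endpoints in different components.
3—9 (12): skip — 3 and 9 already connected.
1—5 (14): skip — 1 and 5 already connected.
3—6 (17): add — endpoints in different components.
Edges rejected before the tree was complete: 2.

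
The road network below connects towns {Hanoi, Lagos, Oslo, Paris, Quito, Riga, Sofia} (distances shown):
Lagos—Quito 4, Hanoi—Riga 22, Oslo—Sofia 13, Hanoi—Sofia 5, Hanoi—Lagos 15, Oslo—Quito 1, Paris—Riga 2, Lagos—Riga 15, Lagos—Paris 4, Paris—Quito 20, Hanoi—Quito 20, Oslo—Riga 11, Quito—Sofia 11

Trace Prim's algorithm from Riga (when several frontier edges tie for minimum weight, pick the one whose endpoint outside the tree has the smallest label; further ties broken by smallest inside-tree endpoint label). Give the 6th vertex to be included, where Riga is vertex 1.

Prim, starting at Riga.
Step 1: cheapest edge leaving the tree is Paris—Riga (2); add Paris.
Step 2: cheapest edge leaving the tree is Lagos—Paris (4); add Lagos.
Step 3: cheapest edge leaving the tree is Lagos—Quito (4); add Quito.
Step 4: cheapest edge leaving the tree is Oslo—Quito (1); add Oslo.
Step 5: cheapest edge leaving the tree is Quito—Sofia (11); add Sofia.
Step 6: cheapest edge leaving the tree is Hanoi—Sofia (5); add Hanoi.
Vertex order: Riga, Paris, Lagos, Quito, Oslo, Sofia, Hanoi. The 6th vertex is Sofia.

Sofia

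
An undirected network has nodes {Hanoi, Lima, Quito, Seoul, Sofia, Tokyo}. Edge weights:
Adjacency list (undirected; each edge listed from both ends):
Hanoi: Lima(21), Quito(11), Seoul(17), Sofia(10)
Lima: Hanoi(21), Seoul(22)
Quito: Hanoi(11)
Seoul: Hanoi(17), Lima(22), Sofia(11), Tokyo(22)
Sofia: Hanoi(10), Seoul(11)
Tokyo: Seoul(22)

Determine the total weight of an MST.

Prim's algorithm from Quito:
Step 1: cheapest edge leaving the tree is Hanoi—Quito (11); add Hanoi.
Step 2: cheapest edge leaving the tree is Hanoi—Sofia (10); add Sofia.
Step 3: cheapest edge leaving the tree is Seoul—Sofia (11); add Seoul.
Step 4: cheapest edge leaving the tree is Hanoi—Lima (21); add Lima.
Step 5: cheapest edge leaving the tree is Seoul—Tokyo (22); add Tokyo.
MST edges: Hanoi—Quito, Hanoi—Sofia, Seoul—Sofia, Hanoi—Lima, Seoul—Tokyo; total weight 11+10+11+21+22 = 75.

75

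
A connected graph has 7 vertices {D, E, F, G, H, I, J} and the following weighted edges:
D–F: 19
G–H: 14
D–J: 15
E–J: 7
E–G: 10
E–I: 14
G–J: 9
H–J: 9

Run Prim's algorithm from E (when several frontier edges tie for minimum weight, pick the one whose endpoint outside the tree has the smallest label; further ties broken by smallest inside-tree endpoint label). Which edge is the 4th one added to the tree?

Prim's algorithm from E:
Step 1: cheapest edge leaving the tree is E–J (7); add J.
Step 2: cheapest edge leaving the tree is G–J (9); add G.
Step 3: cheapest edge leaving the tree is H–J (9); add H.
Step 4: cheapest edge leaving the tree is E–I (14); add I.
Step 5: cheapest edge leaving the tree is D–J (15); add D.
Step 6: cheapest edge leaving the tree is D–F (19); add F.
The 4th edge added is E–I.

E-I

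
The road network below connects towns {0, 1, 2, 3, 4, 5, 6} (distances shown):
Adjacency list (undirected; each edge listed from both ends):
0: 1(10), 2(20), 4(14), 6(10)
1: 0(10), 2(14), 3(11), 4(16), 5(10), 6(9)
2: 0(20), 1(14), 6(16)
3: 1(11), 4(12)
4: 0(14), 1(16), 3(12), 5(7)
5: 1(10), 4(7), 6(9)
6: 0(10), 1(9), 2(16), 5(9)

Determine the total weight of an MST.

Sort edges by weight, then run Kruskal:
4–5 (7): add — endpoints in different components.
1–6 (9): add — endpoints in different components.
5–6 (9): add — endpoints in different components.
0–1 (10): add — endpoints in different components.
0–6 (10): skip — 0 and 6 already connected.
1–5 (10): skip — 1 and 5 already connected.
1–3 (11): add — endpoints in different components.
3–4 (12): skip — 3 and 4 already connected.
0–4 (14): skip — 0 and 4 already connected.
1–2 (14): add — endpoints in different components.
MST edges: 4–5, 1–6, 5–6, 0–1, 1–3, 1–2; total weight 7+9+9+10+11+14 = 60.

60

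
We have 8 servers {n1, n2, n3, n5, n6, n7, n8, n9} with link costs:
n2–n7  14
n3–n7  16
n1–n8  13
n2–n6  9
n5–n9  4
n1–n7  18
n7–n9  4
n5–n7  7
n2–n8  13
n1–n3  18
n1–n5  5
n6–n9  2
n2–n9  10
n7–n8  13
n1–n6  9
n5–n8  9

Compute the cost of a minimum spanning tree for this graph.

49

Prim's algorithm from n6:
Step 1: cheapest edge leaving the tree is n6–n9 (2); add n9.
Step 2: cheapest edge leaving the tree is n5–n9 (4); add n5.
Step 3: cheapest edge leaving the tree is n7–n9 (4); add n7.
Step 4: cheapest edge leaving the tree is n1–n5 (5); add n1.
Step 5: cheapest edge leaving the tree is n2–n6 (9); add n2.
Step 6: cheapest edge leaving the tree is n5–n8 (9); add n8.
Step 7: cheapest edge leaving the tree is n3–n7 (16); add n3.
MST edges: n6–n9, n5–n9, n7–n9, n1–n5, n2–n6, n5–n8, n3–n7; total weight 2+4+4+5+9+9+16 = 49.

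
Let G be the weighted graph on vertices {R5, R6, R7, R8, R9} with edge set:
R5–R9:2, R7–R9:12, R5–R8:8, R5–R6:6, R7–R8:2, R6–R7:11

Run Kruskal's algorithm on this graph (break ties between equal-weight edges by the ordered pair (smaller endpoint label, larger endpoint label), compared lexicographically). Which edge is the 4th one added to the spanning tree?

R5-R8

Sort edges by weight, then run Kruskal:
R5–R9 (2): add. Components now {R8} {R5,R9} {R7} {R6}
R7–R8 (2): add. Components now {R7,R8} {R5,R9} {R6}
R5–R6 (6): add. Components now {R7,R8} {R5,R6,R9}
R5–R8 (8): add. Components now {R5,R6,R7,R8,R9}
The 4th edge added is R5–R8.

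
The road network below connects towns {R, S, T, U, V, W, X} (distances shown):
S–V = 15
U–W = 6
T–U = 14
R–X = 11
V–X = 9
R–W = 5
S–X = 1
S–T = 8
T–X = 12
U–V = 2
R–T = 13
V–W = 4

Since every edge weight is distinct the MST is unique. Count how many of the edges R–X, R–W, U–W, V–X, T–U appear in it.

Kruskal: consider edges lightest-first.
S–X (1): add. Components now {S,X} {U} {T} {R} {W} {V}
U–V (2): add. Components now {S,X} {U,V} {T} {R} {W}
V–W (4): add. Components now {S,X} {U,V,W} {T} {R}
R–W (5): add. Components now {S,X} {R,U,V,W} {T}
U–W (6): skip — U and W already connected.
S–T (8): add. Components now {S,T,X} {R,U,V,W}
V–X (9): add. Components now {R,S,T,U,V,W,X}
MST edge set: {S–X, U–V, V–W, R–W, S–T, V–X}.
Of the listed edges, {R–W, V–X} are in the MST → 2.

2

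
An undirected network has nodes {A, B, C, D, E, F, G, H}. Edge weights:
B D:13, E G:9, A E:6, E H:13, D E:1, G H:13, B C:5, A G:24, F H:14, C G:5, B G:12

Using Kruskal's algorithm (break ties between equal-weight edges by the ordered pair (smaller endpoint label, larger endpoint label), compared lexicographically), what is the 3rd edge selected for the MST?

Sort edges by weight, then run Kruskal:
D E (1): add — endpoints in different components.
B C (5): add — endpoints in different components.
C G (5): add — endpoints in different components.
A E (6): add — endpoints in different components.
E G (9): add — endpoints in different components.
B G (12): skip — B and G already connected.
B D (13): skip — B and D already connected.
E H (13): add — endpoints in different components.
G H (13): skip — G and H already connected.
F H (14): add — endpoints in different components.
The 3rd edge added is C G.

C-G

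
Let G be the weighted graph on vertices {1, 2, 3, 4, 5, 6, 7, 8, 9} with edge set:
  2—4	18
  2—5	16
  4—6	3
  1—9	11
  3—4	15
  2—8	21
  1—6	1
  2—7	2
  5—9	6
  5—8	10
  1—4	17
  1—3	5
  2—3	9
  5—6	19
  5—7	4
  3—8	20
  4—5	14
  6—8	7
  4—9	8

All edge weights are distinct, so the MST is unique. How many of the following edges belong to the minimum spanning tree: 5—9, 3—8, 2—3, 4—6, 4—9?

3

Kruskal's algorithm — process edges by increasing weight (ties by edge label):
1—6 (1): add — endpoints in different components.
2—7 (2): add — endpoints in different components.
4—6 (3): add — endpoints in different components.
5—7 (4): add — endpoints in different components.
1—3 (5): add — endpoints in different components.
5—9 (6): add — endpoints in different components.
6—8 (7): add — endpoints in different components.
4—9 (8): add — endpoints in different components.
MST edge set: {1—6, 2—7, 4—6, 5—7, 1—3, 5—9, 6—8, 4—9}.
Of the listed edges, {5—9, 4—6, 4—9} are in the MST → 3.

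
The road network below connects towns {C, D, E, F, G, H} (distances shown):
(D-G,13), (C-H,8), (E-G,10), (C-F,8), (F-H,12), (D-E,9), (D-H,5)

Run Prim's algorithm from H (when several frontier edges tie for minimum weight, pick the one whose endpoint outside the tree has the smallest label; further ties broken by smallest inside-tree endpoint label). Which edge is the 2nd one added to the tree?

C-H

Grow the tree from H using Prim:
Step 1: cheapest edge leaving the tree is D-H (5); add D.
Step 2: cheapest edge leaving the tree is C-H (8); add C.
Step 3: cheapest edge leaving the tree is C-F (8); add F.
Step 4: cheapest edge leaving the tree is D-E (9); add E.
Step 5: cheapest edge leaving the tree is E-G (10); add G.
The 2nd edge added is C-H.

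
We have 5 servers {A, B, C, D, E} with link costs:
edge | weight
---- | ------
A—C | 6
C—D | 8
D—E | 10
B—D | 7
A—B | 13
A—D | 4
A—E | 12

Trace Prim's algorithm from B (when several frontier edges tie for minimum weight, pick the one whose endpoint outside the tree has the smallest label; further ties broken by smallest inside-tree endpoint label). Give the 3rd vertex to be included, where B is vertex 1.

A

Prim, starting at B.
Step 1: frontier [B—D 7, A—B 13] → take B—D (7); add D.
Step 2: frontier [A—B 13, A—D 4, C—D 8, D—E 10] → take A—D (4); add A.
Step 3: frontier [A—C 6, A—E 12, C—D 8, D—E 10] → take A—C (6); add C.
Step 4: frontier [A—E 12, D—E 10] → take D—E (10); add E.
Vertex order: B, D, A, C, E. The 3rd vertex is A.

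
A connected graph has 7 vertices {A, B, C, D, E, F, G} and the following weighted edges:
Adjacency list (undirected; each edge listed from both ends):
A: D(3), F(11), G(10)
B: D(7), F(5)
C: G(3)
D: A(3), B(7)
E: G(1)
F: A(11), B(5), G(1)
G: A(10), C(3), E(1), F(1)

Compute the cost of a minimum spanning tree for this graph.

20

Grow the tree from A using Prim:
Step 1: cheapest edge leaving the tree is A-D (3); add D.
Step 2: cheapest edge leaving the tree is B-D (7); add B.
Step 3: cheapest edge leaving the tree is B-F (5); add F.
Step 4: cheapest edge leaving the tree is F-G (1); add G.
Step 5: cheapest edge leaving the tree is E-G (1); add E.
Step 6: cheapest edge leaving the tree is C-G (3); add C.
MST edges: A-D, B-D, B-F, F-G, E-G, C-G; total weight 3+7+5+1+1+3 = 20.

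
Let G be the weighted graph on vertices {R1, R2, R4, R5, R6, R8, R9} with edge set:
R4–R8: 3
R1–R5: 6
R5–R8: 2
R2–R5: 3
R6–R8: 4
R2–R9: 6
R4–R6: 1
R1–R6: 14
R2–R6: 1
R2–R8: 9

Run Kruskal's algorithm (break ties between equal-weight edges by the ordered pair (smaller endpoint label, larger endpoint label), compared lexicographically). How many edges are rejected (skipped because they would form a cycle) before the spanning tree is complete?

Kruskal's algorithm — process edges by increasing weight (ties by edge label):
R2–R6 (1): add — endpoints in different components.
R4–R6 (1): add — endpoints in different components.
R5–R8 (2): add — endpoints in different components.
R2–R5 (3): add — endpoints in different components.
R4–R8 (3): skip — R8 and R4 already connected.
R6–R8 (4): skip — R8 and R6 already connected.
R1–R5 (6): add — endpoints in different components.
R2–R9 (6): add — endpoints in different components.
Edges rejected before the tree was complete: 2.

2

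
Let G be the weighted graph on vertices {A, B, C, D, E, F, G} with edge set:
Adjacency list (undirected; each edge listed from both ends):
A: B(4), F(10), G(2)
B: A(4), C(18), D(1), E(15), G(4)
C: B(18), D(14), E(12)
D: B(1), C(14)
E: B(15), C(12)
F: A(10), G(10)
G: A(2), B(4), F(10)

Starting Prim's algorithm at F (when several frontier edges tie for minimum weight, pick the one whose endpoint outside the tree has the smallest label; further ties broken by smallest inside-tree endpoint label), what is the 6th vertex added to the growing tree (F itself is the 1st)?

C

Prim, starting at F.
Step 1: cheapest edge leaving the tree is A—F (10); add A.
Step 2: cheapest edge leaving the tree is A—G (2); add G.
Step 3: cheapest edge leaving the tree is A—B (4); add B.
Step 4: cheapest edge leaving the tree is B—D (1); add D.
Step 5: cheapest edge leaving the tree is C—D (14); add C.
Step 6: cheapest edge leaving the tree is C—E (12); add E.
Vertex order: F, A, G, B, D, C, E. The 6th vertex is C.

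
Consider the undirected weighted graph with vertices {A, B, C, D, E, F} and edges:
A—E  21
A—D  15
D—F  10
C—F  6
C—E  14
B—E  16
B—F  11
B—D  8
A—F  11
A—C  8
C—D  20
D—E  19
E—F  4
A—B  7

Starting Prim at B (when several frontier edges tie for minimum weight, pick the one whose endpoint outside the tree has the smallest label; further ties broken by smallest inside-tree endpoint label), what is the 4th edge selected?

E-F

Prim, starting at B.
Step 1: frontier [A—B 7, B—D 8, B—F 11, B—E 16] → take A—B (7); add A.
Step 2: frontier [A—C 8, A—F 11, A—D 15, A—E 21, B—D 8, B—F 11, B—E 16] → take A—C (8); add C.
Step 3: frontier [A—F 11, A—D 15, A—E 21, B—D 8, B—F 11, B—E 16, C—F 6, C—E 14, C—D 20] → take C—F (6); add F.
Step 4: frontier [A—D 15, A—E 21, B—D 8, B—E 16, C—E 14, C—D 20, E—F 4, D—F 10] → take E—F (4); add E.
Step 5: frontier [A—D 15, B—D 8, C—D 20, D—E 19, D—F 10] → take B—D (8); add D.
The 4th edge added is E—F.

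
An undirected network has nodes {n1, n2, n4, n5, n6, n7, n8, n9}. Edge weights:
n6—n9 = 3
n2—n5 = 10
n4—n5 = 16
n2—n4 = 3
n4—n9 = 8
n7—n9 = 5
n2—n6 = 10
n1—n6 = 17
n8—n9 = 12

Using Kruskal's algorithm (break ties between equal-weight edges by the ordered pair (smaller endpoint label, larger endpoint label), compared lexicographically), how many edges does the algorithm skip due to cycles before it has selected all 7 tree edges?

Sort edges by weight, then run Kruskal:
n2—n4 (3): add — endpoints in different components.
n6—n9 (3): add — endpoints in different components.
n7—n9 (5): add — endpoints in different components.
n4—n9 (8): add — endpoints in different components.
n2—n5 (10): add — endpoints in different components.
n2—n6 (10): skip — n6 and n2 already connected.
n8—n9 (12): add — endpoints in different components.
n4—n5 (16): skip — n5 and n4 already connected.
n1—n6 (17): add — endpoints in different components.
Edges rejected before the tree was complete: 2.

2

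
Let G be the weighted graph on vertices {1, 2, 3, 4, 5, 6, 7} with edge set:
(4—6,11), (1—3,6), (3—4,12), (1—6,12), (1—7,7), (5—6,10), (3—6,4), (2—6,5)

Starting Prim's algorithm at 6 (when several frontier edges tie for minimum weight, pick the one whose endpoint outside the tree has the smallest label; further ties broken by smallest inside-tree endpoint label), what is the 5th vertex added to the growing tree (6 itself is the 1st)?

Prim's algorithm from 6:
Step 1: frontier [3—6 4, 2—6 5, 5—6 10, 4—6 11, 1—6 12] → take 3—6 (4); add 3.
Step 2: frontier [1—3 6, 3—4 12, 2—6 5, 5—6 10, 4—6 11, 1—6 12] → take 2—6 (5); add 2.
Step 3: frontier [1—3 6, 3—4 12, 5—6 10, 4—6 11, 1—6 12] → take 1—3 (6); add 1.
Step 4: frontier [1—7 7, 3—4 12, 5—6 10, 4—6 11] → take 1—7 (7); add 7.
Step 5: frontier [3—4 12, 5—6 10, 4—6 11] → take 5—6 (10); add 5.
Step 6: frontier [3—4 12, 4—6 11] → take 4—6 (11); add 4.
Vertex order: 6, 3, 2, 1, 7, 5, 4. The 5th vertex is 7.

7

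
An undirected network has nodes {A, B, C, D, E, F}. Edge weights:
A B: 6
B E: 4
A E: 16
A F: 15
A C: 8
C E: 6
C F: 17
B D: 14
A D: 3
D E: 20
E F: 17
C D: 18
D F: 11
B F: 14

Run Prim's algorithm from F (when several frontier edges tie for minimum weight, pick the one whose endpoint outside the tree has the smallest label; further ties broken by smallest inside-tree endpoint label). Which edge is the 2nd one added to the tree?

A-D

Prim, starting at F.
Step 1: frontier [D F 11, B F 14, A F 15, C F 17, E F 17] → take D F (11); add D.
Step 2: frontier [A D 3, B D 14, C D 18, D E 20, B F 14, A F 15, C F 17, E F 17] → take A D (3); add A.
Step 3: frontier [A B 6, A C 8, A E 16, B D 14, C D 18, D E 20, B F 14, C F 17, E F 17] → take A B (6); add B.
Step 4: frontier [A C 8, A E 16, B E 4, C D 18, D E 20, C F 17, E F 17] → take B E (4); add E.
Step 5: frontier [A C 8, C D 18, C E 6, C F 17] → take C E (6); add C.
The 2nd edge added is A D.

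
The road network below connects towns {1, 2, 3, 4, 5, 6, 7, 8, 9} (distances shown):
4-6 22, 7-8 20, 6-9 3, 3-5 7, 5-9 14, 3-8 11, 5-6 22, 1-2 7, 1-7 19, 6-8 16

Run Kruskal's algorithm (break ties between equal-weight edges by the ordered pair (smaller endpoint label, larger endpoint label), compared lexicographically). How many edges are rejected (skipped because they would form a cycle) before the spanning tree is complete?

1

Kruskal: consider edges lightest-first.
6-9 (3): add — endpoints in different components.
1-2 (7): add — endpoints in different components.
3-5 (7): add — endpoints in different components.
3-8 (11): add — endpoints in different components.
5-9 (14): add — endpoints in different components.
6-8 (16): skip — 6 and 8 already connected.
1-7 (19): add — endpoints in different components.
7-8 (20): add — endpoints in different components.
4-6 (22): add — endpoints in different components.
Edges rejected before the tree was complete: 1.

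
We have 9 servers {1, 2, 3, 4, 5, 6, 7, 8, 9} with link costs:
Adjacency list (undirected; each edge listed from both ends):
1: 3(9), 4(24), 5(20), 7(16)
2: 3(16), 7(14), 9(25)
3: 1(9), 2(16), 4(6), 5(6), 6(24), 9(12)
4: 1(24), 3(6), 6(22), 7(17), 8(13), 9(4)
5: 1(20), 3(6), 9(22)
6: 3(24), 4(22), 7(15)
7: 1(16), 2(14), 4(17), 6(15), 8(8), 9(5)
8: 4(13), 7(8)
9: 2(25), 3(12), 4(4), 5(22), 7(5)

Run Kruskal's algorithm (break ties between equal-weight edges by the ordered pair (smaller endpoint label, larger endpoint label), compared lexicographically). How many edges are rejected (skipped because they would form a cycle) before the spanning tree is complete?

Sort edges by weight, then run Kruskal:
4 9 (4): add — endpoints in different components.
7 9 (5): add — endpoints in different components.
3 4 (6): add — endpoints in different components.
3 5 (6): add — endpoints in different components.
7 8 (8): add — endpoints in different components.
1 3 (9): add — endpoints in different components.
3 9 (12): skip — 3 and 9 already connected.
4 8 (13): skip — 4 and 8 already connected.
2 7 (14): add — endpoints in different components.
6 7 (15): add — endpoints in different components.
Edges rejected before the tree was complete: 2.

2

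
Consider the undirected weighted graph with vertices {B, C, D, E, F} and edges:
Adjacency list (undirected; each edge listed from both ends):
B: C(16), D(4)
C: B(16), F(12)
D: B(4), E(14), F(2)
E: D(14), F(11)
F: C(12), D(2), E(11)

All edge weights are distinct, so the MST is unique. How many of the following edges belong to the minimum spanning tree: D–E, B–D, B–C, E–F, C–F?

3

Kruskal: consider edges lightest-first.
D–F (2): add — endpoints in different components.
B–D (4): add — endpoints in different components.
E–F (11): add — endpoints in different components.
C–F (12): add — endpoints in different components.
MST edge set: {D–F, B–D, E–F, C–F}.
Of the listed edges, {B–D, E–F, C–F} are in the MST → 3.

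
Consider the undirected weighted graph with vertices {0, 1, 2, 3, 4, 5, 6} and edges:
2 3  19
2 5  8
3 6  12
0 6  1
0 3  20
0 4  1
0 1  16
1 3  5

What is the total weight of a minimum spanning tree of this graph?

Sort edges by weight, then run Kruskal:
0 4 (1): add — endpoints in different components.
0 6 (1): add — endpoints in different components.
1 3 (5): add — endpoints in different components.
2 5 (8): add — endpoints in different components.
3 6 (12): add — endpoints in different components.
0 1 (16): skip — 0 and 1 already connected.
2 3 (19): add — endpoints in different components.
MST edges: 0 4, 0 6, 1 3, 2 5, 3 6, 2 3; total weight 1+1+5+8+12+19 = 46.

46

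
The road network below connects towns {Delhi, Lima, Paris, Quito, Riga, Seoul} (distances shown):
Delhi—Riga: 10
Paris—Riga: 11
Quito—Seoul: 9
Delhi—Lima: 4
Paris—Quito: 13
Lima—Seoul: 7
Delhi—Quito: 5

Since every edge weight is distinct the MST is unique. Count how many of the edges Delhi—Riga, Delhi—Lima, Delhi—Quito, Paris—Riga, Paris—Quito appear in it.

Kruskal: consider edges lightest-first.
Delhi—Lima (4): add — endpoints in different components.
Delhi—Quito (5): add — endpoints in different components.
Lima—Seoul (7): add — endpoints in different components.
Quito—Seoul (9): skip — Quito and Seoul already connected.
Delhi—Riga (10): add — endpoints in different components.
Paris—Riga (11): add — endpoints in different components.
MST edge set: {Delhi—Lima, Delhi—Quito, Lima—Seoul, Delhi—Riga, Paris—Riga}.
Of the listed edges, {Delhi—Riga, Delhi—Lima, Delhi—Quito, Paris—Riga} are in the MST → 4.

4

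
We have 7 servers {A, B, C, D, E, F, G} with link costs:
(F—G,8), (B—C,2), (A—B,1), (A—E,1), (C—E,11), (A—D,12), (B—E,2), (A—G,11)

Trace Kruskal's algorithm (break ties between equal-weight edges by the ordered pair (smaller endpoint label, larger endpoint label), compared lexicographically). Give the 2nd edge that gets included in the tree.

A-E

Sort edges by weight, then run Kruskal:
A—B (1): add — endpoints in different components.
A—E (1): add — endpoints in different components.
B—C (2): add — endpoints in different components.
B—E (2): skip — B and E already connected.
F—G (8): add — endpoints in different components.
A—G (11): add — endpoints in different components.
C—E (11): skip — C and E already connected.
A—D (12): add — endpoints in different components.
The 2nd edge added is A—E.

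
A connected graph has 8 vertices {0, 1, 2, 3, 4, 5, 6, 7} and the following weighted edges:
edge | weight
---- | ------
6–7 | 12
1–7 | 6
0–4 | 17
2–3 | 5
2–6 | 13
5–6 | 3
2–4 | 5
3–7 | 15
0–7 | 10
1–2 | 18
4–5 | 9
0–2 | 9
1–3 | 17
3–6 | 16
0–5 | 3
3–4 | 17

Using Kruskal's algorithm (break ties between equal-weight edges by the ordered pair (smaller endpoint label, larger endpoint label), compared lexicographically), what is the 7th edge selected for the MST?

Sort edges by weight, then run Kruskal:
0–5 (3): add — endpoints in different components.
5–6 (3): add — endpoints in different components.
2–3 (5): add — endpoints in different components.
2–4 (5): add — endpoints in different components.
1–7 (6): add — endpoints in different components.
0–2 (9): add — endpoints in different components.
4–5 (9): skip — 4 and 5 already connected.
0–7 (10): add — endpoints in different components.
The 7th edge added is 0–7.

0-7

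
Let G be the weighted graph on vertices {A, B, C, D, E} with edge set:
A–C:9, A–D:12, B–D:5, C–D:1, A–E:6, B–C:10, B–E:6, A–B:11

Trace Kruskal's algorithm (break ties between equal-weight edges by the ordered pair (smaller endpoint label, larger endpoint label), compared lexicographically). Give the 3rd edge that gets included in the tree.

Kruskal: consider edges lightest-first.
C–D (1): add. Components now {A} {B} {C,D} {E}
B–D (5): add. Components now {A} {B,C,D} {E}
A–E (6): add. Components now {A,E} {B,C,D}
B–E (6): add. Components now {A,B,C,D,E}
The 3rd edge added is A–E.

A-E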